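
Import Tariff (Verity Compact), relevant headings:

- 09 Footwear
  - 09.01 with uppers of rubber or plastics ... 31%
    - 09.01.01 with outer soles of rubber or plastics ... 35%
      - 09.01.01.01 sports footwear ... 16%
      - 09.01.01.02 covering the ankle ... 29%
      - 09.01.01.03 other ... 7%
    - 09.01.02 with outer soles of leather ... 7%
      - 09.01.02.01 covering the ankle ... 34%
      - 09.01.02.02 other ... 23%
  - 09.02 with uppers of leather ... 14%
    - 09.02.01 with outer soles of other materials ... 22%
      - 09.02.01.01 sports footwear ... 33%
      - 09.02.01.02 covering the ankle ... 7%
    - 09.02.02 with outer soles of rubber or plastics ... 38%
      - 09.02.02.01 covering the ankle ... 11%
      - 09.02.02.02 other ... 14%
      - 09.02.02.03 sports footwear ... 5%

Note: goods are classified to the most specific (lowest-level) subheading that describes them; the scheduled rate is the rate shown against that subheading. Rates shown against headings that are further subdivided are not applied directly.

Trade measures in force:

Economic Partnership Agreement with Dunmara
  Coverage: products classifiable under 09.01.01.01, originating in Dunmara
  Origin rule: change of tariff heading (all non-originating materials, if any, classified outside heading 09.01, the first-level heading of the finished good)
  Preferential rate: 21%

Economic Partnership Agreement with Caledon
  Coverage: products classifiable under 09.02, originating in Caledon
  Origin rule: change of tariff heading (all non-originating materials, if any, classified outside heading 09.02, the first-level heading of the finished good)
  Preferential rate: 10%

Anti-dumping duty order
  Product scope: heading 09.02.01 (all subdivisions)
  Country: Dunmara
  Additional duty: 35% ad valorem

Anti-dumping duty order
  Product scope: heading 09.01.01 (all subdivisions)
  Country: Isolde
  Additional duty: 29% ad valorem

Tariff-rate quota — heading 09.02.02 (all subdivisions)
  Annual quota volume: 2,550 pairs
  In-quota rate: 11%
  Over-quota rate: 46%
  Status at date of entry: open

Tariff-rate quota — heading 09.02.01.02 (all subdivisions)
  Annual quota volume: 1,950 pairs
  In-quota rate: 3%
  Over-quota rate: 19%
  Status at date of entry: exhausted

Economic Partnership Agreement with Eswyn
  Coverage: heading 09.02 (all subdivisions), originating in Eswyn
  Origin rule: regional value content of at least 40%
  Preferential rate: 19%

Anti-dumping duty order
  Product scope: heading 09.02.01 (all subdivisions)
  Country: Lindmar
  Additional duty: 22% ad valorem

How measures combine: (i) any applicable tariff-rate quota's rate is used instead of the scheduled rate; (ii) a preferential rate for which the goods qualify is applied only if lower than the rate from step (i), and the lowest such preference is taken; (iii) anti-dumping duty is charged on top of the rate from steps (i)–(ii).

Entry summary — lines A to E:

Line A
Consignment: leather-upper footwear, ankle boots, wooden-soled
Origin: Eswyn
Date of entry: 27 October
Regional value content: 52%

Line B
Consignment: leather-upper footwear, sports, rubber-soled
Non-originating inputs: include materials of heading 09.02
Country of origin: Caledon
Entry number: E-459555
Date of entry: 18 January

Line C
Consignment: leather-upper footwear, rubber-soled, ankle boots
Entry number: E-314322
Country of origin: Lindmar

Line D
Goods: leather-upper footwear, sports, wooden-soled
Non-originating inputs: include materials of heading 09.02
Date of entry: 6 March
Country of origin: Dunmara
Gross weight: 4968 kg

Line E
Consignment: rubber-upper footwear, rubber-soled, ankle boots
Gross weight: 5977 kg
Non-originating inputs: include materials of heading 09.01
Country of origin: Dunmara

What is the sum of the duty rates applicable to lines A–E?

138%

Line A: leather-upper → 09.02; wooden-soled → 09.02.01; ankle boots → 09.02.01.02. Scheduled 7%. quota on 09.02.01.02 exhausted → over-quota 19%; Eswyn agreement on 09.02: RVC ≥ 40% → 19% available; preference 19% not lower than 19% → no reduction. → 19%.
Line B: leather-upper → 09.02; rubber-soled → 09.02.02; sports → 09.02.02.03. Scheduled 5%. quota on 09.02.02 open → in-quota 11%; Caledon agreement on 09.02: CTH not met. → 11%.
Line C: leather-upper → 09.02; rubber-soled → 09.02.02; ankle boots → 09.02.02.01. Scheduled 11%. quota on 09.02.02 open → in-quota 11%. → 11%.
Line D: leather-upper → 09.02; wooden-soled → 09.02.01; sports → 09.02.01.01. Scheduled 33%. Dunmara agreement on 09.01.01.01: 09.02.01.01 not covered; anti-dumping (Dunmara, 09.02.01): +35%; total 33% + 35% = 68%. → 68%.
Line E: rubber-upper → 09.01; rubber-soled → 09.01.01; ankle boots → 09.01.01.02. Scheduled 29%. Dunmara agreement on 09.01.01.01: 09.01.01.02 not covered. → 29%.
Sum: 19% + 11% + 11% + 68% + 29% = 138%.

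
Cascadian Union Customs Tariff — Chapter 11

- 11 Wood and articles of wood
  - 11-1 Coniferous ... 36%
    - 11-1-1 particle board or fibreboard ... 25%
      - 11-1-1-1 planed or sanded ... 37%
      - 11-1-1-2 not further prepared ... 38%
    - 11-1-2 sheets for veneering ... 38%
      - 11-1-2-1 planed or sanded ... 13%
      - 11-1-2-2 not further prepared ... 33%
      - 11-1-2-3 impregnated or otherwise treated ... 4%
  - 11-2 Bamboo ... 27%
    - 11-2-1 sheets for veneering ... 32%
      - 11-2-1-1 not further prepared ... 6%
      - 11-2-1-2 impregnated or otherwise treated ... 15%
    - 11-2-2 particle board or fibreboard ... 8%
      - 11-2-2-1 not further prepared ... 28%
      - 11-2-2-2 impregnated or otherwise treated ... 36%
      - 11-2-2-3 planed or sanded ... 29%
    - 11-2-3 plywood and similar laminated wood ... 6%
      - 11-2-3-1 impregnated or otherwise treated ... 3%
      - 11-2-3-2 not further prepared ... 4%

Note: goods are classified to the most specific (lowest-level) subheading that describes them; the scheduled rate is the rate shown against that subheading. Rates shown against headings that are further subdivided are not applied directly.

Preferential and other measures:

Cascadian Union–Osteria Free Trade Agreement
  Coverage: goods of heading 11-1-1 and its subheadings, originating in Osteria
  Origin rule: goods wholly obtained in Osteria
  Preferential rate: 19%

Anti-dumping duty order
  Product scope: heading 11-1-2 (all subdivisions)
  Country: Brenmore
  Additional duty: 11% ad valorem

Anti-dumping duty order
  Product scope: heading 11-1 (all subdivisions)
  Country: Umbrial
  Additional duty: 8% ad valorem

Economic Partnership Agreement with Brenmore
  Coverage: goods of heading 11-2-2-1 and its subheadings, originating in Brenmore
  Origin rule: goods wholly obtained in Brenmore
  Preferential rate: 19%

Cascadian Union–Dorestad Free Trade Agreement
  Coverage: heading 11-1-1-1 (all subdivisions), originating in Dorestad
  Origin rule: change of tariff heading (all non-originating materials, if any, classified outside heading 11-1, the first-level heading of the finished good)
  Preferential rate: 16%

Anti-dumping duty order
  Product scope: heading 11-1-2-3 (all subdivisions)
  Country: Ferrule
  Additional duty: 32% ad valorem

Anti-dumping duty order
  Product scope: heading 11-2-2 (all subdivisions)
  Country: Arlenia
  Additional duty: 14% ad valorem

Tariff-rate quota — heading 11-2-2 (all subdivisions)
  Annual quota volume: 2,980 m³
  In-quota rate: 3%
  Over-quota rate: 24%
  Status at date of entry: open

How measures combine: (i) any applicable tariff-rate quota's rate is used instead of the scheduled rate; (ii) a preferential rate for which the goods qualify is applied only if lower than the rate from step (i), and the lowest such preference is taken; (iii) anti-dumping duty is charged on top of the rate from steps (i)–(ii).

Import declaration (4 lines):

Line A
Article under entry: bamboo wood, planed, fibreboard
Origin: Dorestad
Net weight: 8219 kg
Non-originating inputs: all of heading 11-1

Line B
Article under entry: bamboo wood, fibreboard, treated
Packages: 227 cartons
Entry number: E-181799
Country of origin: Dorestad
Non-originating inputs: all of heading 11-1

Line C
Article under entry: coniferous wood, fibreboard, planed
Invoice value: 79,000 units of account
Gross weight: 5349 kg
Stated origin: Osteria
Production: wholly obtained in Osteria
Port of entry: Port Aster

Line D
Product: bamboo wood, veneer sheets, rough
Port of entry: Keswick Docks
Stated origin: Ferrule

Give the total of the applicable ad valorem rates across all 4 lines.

31%

Line A: bamboo → 11-2; fibreboard → 11-2-2; planed → 11-2-2-3. Scheduled 29%. quota on 11-2-2 open → in-quota 3%; Dorestad agreement on 11-1-1-1: 11-2-2-3 not covered. → 3%.
Line B: bamboo → 11-2; fibreboard → 11-2-2; treated → 11-2-2-2. Scheduled 36%. quota on 11-2-2 open → in-quota 3%; Dorestad agreement on 11-1-1-1: 11-2-2-2 not covered. → 3%.
Line C: coniferous → 11-1; fibreboard → 11-1-1; planed → 11-1-1-1. Scheduled 37%. Osteria agreement on 11-1-1: wholly obtained → 19% available; preferential 19%. → 19%.
Line D: bamboo → 11-2; veneer sheets → 11-2-1; rough → 11-2-1-1. Scheduled 6%. No special measure applies. → 6%.
Sum: 3% + 3% + 19% + 6% = 31%.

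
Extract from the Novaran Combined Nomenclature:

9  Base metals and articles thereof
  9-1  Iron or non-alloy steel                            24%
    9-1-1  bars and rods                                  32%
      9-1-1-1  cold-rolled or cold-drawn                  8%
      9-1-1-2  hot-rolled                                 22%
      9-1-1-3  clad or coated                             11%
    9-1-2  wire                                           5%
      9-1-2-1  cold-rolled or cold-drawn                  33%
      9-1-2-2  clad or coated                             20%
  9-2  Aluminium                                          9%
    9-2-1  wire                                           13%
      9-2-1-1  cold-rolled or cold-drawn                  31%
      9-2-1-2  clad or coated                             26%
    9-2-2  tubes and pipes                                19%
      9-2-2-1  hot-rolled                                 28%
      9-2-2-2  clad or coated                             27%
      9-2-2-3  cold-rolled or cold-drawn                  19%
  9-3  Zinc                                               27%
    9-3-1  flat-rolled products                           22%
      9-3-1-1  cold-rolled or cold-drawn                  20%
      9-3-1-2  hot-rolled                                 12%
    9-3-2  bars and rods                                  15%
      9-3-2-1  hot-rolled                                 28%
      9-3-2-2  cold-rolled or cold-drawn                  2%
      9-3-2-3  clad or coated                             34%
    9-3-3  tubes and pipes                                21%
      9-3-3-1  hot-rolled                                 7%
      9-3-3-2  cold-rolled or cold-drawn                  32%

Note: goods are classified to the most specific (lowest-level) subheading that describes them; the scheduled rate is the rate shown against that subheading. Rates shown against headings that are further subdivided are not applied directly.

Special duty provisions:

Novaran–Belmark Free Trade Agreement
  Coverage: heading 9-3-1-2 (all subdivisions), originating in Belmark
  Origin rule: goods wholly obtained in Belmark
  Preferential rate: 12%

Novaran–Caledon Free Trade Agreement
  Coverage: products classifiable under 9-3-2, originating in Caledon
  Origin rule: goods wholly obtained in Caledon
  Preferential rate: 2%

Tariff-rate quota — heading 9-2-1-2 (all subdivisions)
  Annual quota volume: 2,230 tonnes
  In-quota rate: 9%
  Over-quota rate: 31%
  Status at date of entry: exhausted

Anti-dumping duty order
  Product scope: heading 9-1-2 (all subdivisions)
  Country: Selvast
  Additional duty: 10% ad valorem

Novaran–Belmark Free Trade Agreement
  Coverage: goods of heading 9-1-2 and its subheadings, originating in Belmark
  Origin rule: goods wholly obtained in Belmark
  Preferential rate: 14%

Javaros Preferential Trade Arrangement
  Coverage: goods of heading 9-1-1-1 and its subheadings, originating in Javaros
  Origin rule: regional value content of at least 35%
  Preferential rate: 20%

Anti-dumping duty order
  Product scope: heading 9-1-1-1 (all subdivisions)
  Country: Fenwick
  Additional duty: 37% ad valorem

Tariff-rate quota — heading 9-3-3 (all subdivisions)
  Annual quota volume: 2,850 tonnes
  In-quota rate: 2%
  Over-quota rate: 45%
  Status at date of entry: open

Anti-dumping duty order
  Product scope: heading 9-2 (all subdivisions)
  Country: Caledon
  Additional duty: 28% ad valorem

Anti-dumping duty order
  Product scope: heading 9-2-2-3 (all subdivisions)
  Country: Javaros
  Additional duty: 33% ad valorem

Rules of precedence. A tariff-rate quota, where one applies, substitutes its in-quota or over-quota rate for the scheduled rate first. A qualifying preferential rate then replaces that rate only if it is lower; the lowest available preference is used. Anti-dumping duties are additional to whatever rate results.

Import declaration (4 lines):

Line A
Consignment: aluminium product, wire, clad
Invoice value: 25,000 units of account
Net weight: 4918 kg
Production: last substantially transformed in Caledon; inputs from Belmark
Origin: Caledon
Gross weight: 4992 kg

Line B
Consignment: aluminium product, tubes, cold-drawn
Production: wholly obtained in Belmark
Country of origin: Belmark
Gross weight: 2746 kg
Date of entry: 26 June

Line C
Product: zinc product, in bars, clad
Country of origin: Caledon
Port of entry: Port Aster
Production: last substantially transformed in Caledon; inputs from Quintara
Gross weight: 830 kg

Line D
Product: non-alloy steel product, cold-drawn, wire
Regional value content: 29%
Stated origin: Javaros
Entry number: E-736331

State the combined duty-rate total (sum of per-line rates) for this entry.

145%

Line A: aluminium → 9-2; wire → 9-2-1; clad → 9-2-1-2. Scheduled 26%. quota on 9-2-1-2 exhausted → over-quota 31%; Caledon agreement on 9-3-2: 9-2-1-2 not covered; anti-dumping (Caledon, 9-2): +28%; total 31% + 28% = 59%. → 59%.
Line B: aluminium → 9-2; tubes → 9-2-2; cold-drawn → 9-2-2-3. Scheduled 19%. Belmark agreement on 9-3-1-2: 9-2-2-3 not covered; Belmark agreement on 9-1-2: 9-2-2-3 not covered. → 19%.
Line C: zinc → 9-3; in bars → 9-3-2; clad → 9-3-2-3. Scheduled 34%. Caledon agreement on 9-3-2: not wholly obtained. → 34%.
Line D: non-alloy steel → 9-1; wire → 9-1-2; cold-drawn → 9-1-2-1. Scheduled 33%. Javaros agreement on 9-1-1-1: 9-1-2-1 not covered. → 33%.
Sum: 59% + 19% + 34% + 33% = 145%.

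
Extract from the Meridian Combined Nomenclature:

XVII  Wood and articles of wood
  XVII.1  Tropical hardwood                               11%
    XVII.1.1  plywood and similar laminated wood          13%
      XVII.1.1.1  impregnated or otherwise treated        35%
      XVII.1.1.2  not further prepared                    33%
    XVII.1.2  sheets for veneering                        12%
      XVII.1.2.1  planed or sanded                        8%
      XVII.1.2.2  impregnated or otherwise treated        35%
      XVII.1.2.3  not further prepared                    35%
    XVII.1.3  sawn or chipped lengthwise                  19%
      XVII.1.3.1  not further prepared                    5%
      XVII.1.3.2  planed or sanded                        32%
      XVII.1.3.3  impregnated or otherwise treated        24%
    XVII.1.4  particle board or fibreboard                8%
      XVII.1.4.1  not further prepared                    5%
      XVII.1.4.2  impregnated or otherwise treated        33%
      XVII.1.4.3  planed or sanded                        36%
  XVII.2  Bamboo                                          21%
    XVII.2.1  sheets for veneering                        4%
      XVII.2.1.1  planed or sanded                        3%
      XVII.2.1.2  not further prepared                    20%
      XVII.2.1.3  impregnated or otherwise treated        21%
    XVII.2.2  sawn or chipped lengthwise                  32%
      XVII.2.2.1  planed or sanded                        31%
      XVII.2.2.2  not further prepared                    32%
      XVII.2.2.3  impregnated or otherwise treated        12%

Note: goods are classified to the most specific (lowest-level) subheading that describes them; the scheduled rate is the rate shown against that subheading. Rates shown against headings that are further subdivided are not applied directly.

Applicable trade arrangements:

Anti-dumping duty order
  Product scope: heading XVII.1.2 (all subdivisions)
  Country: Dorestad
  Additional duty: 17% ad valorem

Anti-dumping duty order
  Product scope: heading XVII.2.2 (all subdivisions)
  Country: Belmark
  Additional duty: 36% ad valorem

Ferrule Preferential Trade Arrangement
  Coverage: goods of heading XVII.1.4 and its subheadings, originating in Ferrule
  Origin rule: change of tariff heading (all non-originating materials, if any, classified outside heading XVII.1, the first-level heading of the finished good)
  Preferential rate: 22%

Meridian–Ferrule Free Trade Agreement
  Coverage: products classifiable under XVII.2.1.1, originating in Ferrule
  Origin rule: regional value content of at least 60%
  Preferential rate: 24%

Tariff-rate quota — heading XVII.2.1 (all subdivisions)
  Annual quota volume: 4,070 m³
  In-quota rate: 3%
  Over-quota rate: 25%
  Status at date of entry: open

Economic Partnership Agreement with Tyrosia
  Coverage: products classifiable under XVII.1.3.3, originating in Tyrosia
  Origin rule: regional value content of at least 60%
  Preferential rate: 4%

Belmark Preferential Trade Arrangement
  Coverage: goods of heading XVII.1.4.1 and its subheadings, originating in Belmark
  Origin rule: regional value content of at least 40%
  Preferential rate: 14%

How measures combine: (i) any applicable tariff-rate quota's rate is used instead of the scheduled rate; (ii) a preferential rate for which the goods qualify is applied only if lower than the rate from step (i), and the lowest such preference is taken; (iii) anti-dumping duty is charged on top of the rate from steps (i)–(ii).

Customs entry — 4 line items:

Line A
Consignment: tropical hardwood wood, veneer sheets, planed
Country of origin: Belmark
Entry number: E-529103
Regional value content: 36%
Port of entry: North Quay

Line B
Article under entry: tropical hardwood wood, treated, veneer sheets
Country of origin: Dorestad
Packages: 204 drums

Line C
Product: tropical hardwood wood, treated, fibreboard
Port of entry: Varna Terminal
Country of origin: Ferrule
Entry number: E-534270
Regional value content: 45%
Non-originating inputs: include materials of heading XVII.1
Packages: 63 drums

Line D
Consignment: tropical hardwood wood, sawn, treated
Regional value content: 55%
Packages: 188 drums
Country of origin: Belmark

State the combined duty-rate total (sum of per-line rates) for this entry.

Line A: tropical hardwood → XVII.1; veneer sheets → XVII.1.2; planed → XVII.1.2.1. Scheduled 8%. Belmark agreement on XVII.1.4.1: XVII.1.2.1 not covered. → 8%.
Line B: tropical hardwood → XVII.1; veneer sheets → XVII.1.2; treated → XVII.1.2.2. Scheduled 35%. anti-dumping (Dorestad, XVII.1.2): +17%; total 35% + 17% = 52%. → 52%.
Line C: tropical hardwood → XVII.1; fibreboard → XVII.1.4; treated → XVII.1.4.2. Scheduled 33%. Ferrule agreement on XVII.1.4: CTH not met; Ferrule agreement on XVII.2.1.1: XVII.1.4.2 not covered. → 33%.
Line D: tropical hardwood → XVII.1; sawn → XVII.1.3; treated → XVII.1.3.3. Scheduled 24%. Belmark agreement on XVII.1.4.1: XVII.1.3.3 not covered. → 24%.
Sum: 8% + 52% + 33% + 24% = 117%.

117%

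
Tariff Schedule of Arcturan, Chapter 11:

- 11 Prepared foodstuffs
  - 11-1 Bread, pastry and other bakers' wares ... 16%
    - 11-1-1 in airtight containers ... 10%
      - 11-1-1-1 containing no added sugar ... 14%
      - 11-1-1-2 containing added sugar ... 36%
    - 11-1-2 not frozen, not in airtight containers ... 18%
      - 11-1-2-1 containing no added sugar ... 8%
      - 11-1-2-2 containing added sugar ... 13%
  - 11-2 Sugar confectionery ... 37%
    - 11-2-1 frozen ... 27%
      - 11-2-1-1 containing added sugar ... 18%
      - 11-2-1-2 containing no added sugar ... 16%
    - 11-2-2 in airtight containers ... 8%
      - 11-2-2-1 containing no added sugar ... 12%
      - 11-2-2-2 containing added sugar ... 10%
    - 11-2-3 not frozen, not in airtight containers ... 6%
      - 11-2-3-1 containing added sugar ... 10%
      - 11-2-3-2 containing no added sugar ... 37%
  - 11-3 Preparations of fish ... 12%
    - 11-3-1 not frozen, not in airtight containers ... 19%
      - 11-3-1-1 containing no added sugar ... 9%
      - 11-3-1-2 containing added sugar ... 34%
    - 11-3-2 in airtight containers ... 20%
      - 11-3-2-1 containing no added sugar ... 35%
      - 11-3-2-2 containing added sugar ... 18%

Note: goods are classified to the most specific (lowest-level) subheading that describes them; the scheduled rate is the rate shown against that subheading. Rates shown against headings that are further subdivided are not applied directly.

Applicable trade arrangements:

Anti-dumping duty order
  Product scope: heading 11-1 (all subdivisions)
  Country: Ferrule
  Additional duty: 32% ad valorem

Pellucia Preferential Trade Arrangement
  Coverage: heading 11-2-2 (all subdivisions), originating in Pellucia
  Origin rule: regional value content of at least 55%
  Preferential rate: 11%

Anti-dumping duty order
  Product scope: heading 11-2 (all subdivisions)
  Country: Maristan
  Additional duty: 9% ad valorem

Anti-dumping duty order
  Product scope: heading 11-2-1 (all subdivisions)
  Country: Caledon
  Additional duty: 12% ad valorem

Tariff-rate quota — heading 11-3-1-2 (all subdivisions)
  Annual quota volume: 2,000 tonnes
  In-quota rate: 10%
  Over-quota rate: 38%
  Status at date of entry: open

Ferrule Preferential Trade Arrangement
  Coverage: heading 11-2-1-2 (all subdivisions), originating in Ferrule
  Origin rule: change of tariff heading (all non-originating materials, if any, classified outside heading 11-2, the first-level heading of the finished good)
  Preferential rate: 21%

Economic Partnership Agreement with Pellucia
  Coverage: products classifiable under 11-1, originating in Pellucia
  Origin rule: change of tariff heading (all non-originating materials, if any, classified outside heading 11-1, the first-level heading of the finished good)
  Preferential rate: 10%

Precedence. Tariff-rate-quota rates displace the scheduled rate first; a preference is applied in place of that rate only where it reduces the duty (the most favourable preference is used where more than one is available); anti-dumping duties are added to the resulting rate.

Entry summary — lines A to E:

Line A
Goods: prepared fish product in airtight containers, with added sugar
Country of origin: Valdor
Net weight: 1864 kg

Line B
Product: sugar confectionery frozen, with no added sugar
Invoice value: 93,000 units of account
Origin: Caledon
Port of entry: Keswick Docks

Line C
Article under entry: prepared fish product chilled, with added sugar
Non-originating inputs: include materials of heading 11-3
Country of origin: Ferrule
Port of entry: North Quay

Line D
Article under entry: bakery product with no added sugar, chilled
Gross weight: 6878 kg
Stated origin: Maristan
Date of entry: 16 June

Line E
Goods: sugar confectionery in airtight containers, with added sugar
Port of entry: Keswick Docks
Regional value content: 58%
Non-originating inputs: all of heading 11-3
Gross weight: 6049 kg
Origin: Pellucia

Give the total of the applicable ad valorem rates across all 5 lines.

Line A: prepared fish product → 11-3; in airtight containers → 11-3-2; with added sugar → 11-3-2-2. Scheduled 18%. No special measure applies. → 18%.
Line B: sugar confectionery → 11-2; frozen → 11-2-1; with no added sugar → 11-2-1-2. Scheduled 16%. anti-dumping (Caledon, 11-2-1): +12%; total 16% + 12% = 28%. → 28%.
Line C: prepared fish product → 11-3; chilled → 11-3-1; with added sugar → 11-3-1-2. Scheduled 34%. quota on 11-3-1-2 open → in-quota 10%; Ferrule agreement on 11-2-1-2: 11-3-1-2 not covered. → 10%.
Line D: bakery product → 11-1; chilled → 11-1-2; with no added sugar → 11-1-2-1. Scheduled 8%. No special measure applies. → 8%.
Line E: sugar confectionery → 11-2; in airtight containers → 11-2-2; with added sugar → 11-2-2-2. Scheduled 10%. Pellucia agreement on 11-2-2: RVC ≥ 55% → 11% available; Pellucia agreement on 11-1: 11-2-2-2 not covered; preference 11% not lower than 10% → no reduction. → 10%.
Sum: 18% + 28% + 10% + 8% + 10% = 74%.

74%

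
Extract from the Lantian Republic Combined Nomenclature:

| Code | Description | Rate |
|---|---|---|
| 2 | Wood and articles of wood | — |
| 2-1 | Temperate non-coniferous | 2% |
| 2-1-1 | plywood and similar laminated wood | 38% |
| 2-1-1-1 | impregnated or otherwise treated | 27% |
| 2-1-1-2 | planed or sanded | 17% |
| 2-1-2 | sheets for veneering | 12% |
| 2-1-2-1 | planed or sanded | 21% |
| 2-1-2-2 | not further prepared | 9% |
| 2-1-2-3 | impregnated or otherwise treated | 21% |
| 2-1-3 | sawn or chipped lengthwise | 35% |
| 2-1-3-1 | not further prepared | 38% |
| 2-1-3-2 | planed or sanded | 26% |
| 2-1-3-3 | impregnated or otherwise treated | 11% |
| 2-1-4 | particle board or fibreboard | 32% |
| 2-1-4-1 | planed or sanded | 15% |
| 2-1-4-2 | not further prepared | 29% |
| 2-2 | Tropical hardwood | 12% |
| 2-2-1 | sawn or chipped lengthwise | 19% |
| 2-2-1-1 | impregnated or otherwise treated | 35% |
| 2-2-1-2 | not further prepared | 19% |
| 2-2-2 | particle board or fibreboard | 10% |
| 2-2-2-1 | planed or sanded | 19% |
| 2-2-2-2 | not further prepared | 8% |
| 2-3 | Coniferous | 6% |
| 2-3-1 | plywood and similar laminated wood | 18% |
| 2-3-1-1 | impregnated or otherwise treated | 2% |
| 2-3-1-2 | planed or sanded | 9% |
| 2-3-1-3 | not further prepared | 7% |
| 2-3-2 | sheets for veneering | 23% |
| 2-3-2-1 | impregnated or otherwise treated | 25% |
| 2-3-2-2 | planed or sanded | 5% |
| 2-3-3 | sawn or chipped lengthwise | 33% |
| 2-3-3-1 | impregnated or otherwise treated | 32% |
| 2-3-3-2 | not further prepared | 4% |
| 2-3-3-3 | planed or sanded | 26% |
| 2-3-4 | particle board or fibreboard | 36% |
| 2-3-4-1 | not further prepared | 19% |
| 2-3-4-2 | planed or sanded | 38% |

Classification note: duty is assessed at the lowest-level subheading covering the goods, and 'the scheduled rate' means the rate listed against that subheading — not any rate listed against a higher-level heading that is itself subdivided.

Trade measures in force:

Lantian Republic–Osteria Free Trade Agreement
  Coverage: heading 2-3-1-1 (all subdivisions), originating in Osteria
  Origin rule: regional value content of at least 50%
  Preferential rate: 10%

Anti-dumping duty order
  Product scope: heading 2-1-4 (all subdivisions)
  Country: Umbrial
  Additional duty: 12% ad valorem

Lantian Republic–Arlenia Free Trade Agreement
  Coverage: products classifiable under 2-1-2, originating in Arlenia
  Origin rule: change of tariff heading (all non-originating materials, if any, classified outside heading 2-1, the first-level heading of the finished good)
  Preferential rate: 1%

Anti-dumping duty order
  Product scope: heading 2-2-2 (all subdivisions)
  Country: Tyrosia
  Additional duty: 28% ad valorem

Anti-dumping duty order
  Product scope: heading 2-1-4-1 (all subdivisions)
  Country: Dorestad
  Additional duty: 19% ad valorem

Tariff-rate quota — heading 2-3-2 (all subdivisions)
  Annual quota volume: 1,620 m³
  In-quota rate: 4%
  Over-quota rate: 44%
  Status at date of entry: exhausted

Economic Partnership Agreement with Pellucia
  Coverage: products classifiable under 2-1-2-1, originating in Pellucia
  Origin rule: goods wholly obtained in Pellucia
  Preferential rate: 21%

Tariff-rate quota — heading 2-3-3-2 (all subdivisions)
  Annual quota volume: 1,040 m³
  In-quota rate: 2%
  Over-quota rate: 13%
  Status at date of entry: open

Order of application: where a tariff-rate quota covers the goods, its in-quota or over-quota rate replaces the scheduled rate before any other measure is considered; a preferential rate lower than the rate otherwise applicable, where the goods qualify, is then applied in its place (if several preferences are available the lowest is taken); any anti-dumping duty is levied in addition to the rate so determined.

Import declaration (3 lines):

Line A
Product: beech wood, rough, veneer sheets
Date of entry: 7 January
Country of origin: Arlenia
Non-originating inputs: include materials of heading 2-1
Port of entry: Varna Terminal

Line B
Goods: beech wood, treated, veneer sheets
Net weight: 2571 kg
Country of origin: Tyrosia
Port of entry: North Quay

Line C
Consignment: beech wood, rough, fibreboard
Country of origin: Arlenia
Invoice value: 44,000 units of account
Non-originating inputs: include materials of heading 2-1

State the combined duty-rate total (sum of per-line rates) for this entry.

59%

Line A: beech → 2-1; veneer sheets → 2-1-2; rough → 2-1-2-2. Scheduled 9%. Arlenia agreement on 2-1-2: CTH not met. → 9%.
Line B: beech → 2-1; veneer sheets → 2-1-2; treated → 2-1-2-3. Scheduled 21%. No special measure applies. → 21%.
Line C: beech → 2-1; fibreboard → 2-1-4; rough → 2-1-4-2. Scheduled 29%. Arlenia agreement on 2-1-2: 2-1-4-2 not covered. → 29%.
Sum: 9% + 21% + 29% = 59%.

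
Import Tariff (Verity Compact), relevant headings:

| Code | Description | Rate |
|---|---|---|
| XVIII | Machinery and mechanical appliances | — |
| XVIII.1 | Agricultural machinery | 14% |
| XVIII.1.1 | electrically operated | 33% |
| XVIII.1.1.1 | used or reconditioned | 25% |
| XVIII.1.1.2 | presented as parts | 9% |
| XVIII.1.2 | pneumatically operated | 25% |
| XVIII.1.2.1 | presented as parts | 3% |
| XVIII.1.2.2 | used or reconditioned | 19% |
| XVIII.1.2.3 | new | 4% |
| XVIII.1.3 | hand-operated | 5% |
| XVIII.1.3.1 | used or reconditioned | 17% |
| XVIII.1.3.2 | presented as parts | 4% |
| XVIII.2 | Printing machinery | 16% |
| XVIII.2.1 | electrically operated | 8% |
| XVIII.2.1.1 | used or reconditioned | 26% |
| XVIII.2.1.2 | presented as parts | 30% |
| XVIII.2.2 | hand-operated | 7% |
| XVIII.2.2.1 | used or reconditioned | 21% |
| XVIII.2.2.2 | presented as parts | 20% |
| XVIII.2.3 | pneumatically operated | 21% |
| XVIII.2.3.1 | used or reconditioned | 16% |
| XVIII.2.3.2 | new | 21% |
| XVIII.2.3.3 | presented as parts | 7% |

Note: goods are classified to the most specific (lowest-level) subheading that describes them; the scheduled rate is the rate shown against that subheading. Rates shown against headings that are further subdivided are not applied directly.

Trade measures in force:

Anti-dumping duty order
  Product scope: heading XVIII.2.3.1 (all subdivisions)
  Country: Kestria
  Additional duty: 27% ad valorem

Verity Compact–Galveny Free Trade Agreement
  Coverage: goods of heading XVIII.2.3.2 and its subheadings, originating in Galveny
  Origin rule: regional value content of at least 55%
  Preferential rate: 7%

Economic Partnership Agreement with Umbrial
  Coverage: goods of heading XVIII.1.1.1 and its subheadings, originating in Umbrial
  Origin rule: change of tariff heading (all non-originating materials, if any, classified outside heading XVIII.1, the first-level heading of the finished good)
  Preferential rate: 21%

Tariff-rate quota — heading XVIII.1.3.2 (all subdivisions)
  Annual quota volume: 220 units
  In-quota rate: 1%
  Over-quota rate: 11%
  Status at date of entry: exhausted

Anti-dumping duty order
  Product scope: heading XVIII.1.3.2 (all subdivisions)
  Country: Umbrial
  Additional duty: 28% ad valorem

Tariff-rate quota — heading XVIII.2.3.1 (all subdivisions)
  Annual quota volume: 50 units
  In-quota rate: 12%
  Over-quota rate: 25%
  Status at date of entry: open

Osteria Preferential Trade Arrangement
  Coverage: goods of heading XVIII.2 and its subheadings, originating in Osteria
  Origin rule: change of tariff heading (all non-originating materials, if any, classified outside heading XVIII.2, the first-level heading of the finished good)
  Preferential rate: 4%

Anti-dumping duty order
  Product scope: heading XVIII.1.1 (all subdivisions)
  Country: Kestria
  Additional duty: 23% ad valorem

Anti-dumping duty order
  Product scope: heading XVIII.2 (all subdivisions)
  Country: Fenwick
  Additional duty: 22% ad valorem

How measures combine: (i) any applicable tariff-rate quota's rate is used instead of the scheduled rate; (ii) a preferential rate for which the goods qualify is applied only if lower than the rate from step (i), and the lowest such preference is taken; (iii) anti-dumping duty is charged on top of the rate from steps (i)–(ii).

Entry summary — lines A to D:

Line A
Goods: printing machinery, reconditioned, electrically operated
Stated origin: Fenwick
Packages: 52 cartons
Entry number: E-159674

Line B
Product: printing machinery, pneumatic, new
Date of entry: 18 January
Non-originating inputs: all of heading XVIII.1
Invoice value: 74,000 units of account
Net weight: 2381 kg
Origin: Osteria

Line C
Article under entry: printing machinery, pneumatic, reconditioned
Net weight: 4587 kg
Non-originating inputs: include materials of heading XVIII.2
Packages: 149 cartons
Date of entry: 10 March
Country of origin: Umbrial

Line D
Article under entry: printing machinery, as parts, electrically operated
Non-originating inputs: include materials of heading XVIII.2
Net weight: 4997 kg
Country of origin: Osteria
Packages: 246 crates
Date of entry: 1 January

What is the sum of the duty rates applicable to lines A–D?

94%

Line A: printing → XVIII.2; electrically operated → XVIII.2.1; reconditioned → XVIII.2.1.1. Scheduled 26%. anti-dumping (Fenwick, XVIII.2): +22%; total 26% + 22% = 48%. → 48%.
Line B: printing → XVIII.2; pneumatic → XVIII.2.3; new → XVIII.2.3.2. Scheduled 21%. Osteria agreement on XVIII.2: CTH met → 4% available; preferential 4%. → 4%.
Line C: printing → XVIII.2; pneumatic → XVIII.2.3; reconditioned → XVIII.2.3.1. Scheduled 16%. quota on XVIII.2.3.1 open → in-quota 12%; Umbrial agreement on XVIII.1.1.1: XVIII.2.3.1 not covered. → 12%.
Line D: printing → XVIII.2; electrically operated → XVIII.2.1; as parts → XVIII.2.1.2. Scheduled 30%. Osteria agreement on XVIII.2: CTH not met. → 30%.
Sum: 48% + 4% + 12% + 30% = 94%.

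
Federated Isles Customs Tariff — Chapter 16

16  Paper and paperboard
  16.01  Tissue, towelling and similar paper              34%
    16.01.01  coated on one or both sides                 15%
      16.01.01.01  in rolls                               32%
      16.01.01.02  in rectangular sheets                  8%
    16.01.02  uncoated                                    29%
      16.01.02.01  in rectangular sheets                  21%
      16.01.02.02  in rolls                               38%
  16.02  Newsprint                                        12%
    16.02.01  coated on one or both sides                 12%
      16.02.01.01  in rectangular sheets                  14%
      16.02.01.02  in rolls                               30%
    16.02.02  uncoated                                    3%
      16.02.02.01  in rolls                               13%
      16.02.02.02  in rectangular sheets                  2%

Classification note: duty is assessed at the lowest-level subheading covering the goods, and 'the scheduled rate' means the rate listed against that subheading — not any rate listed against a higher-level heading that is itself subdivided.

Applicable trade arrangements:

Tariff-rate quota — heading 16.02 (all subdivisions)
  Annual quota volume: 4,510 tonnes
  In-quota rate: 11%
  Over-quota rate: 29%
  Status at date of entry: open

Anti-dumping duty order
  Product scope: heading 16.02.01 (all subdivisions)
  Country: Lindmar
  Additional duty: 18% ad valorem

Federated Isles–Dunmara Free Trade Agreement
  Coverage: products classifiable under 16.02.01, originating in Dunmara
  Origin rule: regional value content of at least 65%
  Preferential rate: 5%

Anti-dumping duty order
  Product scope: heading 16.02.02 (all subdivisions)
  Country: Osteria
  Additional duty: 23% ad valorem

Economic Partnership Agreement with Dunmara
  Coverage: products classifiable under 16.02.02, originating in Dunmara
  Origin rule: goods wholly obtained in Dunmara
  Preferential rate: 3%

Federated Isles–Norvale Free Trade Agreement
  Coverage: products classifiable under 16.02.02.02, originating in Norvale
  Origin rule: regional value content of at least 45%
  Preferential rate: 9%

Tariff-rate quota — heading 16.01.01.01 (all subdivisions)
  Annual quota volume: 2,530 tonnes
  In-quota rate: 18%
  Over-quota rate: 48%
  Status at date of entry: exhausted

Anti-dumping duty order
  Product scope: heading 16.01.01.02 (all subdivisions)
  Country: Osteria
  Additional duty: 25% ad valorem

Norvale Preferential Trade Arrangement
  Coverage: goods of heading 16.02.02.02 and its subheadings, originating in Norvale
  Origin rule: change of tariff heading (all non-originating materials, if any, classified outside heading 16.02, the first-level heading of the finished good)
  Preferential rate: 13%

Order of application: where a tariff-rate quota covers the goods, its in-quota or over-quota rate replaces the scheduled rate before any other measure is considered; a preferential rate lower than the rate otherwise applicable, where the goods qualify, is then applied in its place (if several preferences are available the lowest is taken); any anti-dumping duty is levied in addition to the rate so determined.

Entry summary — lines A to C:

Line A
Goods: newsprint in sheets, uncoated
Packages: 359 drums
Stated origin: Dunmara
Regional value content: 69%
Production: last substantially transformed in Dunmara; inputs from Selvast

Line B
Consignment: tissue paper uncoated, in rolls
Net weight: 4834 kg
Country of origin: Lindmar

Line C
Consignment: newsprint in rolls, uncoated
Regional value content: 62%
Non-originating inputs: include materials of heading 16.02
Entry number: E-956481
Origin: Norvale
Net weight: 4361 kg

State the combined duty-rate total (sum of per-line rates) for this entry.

Line A: newsprint → 16.02; uncoated → 16.02.02; in sheets → 16.02.02.02. Scheduled 2%. quota on 16.02 open → in-quota 11%; Dunmara agreement on 16.02.01: 16.02.02.02 not covered; Dunmara agreement on 16.02.02: not wholly obtained. → 11%.
Line B: tissue paper → 16.01; uncoated → 16.01.02; in rolls → 16.01.02.02. Scheduled 38%. No special measure applies. → 38%.
Line C: newsprint → 16.02; uncoated → 16.02.02; in rolls → 16.02.02.01. Scheduled 13%. quota on 16.02 open → in-quota 11%; Norvale agreement on 16.02.02.02: 16.02.02.01 not covered; Norvale agreement on 16.02.02.02: 16.02.02.01 not covered. → 11%.
Sum: 11% + 38% + 11% = 60%.

60%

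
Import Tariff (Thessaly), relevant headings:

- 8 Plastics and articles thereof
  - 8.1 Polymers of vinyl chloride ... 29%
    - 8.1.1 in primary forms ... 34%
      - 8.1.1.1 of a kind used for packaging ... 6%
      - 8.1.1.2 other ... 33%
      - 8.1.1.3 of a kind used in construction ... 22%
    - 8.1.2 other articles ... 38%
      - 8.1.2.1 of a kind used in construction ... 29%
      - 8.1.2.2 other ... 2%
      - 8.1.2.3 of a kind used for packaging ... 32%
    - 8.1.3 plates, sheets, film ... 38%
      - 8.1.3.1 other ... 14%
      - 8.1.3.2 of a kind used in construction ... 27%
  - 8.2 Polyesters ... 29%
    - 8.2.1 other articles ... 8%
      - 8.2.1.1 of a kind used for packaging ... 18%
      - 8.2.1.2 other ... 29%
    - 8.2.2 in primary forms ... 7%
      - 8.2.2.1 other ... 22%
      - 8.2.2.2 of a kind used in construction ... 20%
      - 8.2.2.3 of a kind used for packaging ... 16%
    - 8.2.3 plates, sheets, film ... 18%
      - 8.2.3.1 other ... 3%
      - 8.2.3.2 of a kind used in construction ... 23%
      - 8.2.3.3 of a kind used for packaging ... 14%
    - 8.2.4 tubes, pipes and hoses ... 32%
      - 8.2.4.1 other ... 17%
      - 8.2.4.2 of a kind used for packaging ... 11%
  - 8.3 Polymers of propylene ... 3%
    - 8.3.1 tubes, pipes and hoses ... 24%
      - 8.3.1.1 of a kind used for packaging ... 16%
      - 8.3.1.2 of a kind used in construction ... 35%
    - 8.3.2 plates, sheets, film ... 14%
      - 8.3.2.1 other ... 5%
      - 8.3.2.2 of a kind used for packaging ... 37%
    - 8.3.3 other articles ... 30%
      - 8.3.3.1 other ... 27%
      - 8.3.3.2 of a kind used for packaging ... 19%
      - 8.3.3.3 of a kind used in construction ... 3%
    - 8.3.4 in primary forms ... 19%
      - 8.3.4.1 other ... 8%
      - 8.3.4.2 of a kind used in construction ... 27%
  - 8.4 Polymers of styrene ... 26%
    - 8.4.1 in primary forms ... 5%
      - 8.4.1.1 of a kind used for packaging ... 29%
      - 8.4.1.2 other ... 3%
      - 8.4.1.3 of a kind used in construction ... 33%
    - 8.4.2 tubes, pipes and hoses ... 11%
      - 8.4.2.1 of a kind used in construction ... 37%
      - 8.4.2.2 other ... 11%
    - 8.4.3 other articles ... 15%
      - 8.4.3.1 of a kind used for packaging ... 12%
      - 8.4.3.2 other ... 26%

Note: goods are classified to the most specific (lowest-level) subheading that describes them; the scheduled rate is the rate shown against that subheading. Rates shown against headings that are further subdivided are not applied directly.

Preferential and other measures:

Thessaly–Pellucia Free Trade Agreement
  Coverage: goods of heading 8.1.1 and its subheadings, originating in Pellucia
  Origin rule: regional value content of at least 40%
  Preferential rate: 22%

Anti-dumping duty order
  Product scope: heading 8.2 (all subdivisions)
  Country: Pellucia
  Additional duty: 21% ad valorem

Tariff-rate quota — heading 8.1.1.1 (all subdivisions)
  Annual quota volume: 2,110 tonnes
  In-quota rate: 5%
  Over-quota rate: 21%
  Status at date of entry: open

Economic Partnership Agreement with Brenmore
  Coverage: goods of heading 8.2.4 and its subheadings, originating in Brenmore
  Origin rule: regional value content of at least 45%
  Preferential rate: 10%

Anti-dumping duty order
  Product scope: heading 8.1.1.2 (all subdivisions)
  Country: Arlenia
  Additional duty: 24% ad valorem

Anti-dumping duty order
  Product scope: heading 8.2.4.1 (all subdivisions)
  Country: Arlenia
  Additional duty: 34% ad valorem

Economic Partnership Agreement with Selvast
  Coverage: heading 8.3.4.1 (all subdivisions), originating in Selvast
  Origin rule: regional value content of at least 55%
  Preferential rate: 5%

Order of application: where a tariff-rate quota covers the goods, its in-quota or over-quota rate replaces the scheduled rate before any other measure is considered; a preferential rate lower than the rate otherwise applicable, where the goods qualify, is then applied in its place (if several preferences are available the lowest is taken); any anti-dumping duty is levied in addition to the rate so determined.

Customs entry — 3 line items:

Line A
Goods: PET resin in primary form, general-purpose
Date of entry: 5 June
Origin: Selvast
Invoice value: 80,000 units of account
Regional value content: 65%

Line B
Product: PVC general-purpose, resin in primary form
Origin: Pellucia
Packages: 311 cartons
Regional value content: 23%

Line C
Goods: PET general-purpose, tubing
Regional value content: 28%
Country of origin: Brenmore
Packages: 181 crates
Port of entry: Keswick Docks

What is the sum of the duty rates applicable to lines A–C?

72%

Line A: PET → 8.2; resin in primary form → 8.2.2; general-purpose → 8.2.2.1. Scheduled 22%. Selvast agreement on 8.3.4.1: 8.2.2.1 not covered. → 22%.
Line B: PVC → 8.1; resin in primary form → 8.1.1; general-purpose → 8.1.1.2. Scheduled 33%. Pellucia agreement on 8.1.1: RVC < 40%. → 33%.
Line C: PET → 8.2; tubing → 8.2.4; general-purpose → 8.2.4.1. Scheduled 17%. Brenmore agreement on 8.2.4: RVC < 45%. → 17%.
Sum: 22% + 33% + 17% = 72%.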